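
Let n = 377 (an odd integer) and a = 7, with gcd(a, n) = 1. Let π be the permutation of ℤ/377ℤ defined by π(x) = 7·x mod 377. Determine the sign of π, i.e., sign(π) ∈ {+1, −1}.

-1

Trace 194: π^k(194) = [194, 227, 81, 190, 199, 262, 326] for k=0..6.
Cycle lengths of π_7 on ℤ/377ℤ: [84, 84, 84, 84, 12, 7, 7, 7, 7, 1]; 10 cycles in total.
10 cycles on 377: each ℓ→(−1)^(ℓ−1), product (−1)^367 = -1.
The Jacobi symbol (7|377) = -1 (Zolotarev) agrees.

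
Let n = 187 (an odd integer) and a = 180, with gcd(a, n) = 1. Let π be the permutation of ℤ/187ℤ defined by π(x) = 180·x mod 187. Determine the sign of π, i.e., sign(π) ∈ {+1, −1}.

Orbit of 3 under x↦180x: [3, 166, 147, 93, 97, 69, 78]… (length divides ord_187(180)).
π_180 has 6 disjoint cycles with lengths [80, 80, 16, 5, 5, 1] on {0,…,186}.
6 cycles on 187: each ℓ→(−1)^(ℓ−1), product (−1)^181 = -1.

-1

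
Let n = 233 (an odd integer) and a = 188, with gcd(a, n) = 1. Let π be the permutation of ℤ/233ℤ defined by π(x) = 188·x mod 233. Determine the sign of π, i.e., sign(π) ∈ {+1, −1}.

Trace 202: π^k(202) = [202, 230, 135, 216, 66, 59, 141] for k=0..6.
π_188 has 2 disjoint cycles with lengths [232, 1] on {0,…,232}.
sign(π) = (−1)^{n − #cycles} = (−1)^{233−2} = (−1)^231 = -1.
Via Zolotarev, sign(π_{188}) = (188|233) = -1.

-1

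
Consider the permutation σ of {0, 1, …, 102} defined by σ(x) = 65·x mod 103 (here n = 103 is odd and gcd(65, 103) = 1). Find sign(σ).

Orbit of 101 under x↦65x: [101, 76, 99, 49, 95, 98, 87]… (length divides ord_103(65)).
2 cycles of lengths [102, 1].
103 − 2 = 101 transpositions; sign(π) = (−1)^101 = -1.
Via Zolotarev, sign(π_{65}) = (65|103) = -1.

-1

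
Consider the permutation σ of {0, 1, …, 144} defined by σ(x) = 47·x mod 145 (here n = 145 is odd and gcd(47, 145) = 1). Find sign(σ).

+1

Start at x=111: 111 → 142 → 4 → 43 → 136 → 12 → 129 → … (one orbit).
7 cycles of lengths [28, 28, 28, 28, 28, 4, 1].
n − c = 145 − 7 = 138; sign = (−1)^138 = +1.
The Jacobi symbol (47|145) = +1 (Zolotarev) agrees.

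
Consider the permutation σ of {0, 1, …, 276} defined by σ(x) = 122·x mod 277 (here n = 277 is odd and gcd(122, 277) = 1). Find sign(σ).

Start at x=16: 16 → 13 → 201 → 146 → 84 → 276 → 155 → … (one orbit).
π_122 has 7 disjoint cycles with lengths [46, 46, 46, 46, 46, 46, 1] on {0,…,276}.
sign(π) = (−1)^{n − #cycles} = (−1)^{277−7} = (−1)^270 = +1.
(122|277)_J = +1 (Zolotarev's lemma cross-check).

+1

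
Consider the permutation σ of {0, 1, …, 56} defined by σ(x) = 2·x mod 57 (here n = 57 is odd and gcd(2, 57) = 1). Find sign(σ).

Start at x=16: 16 → 32 → 7 → 14 → 28 → 56 → 55 → … (one orbit).
Cycle type of π: 18×3 + 2 + 1; total 5 cycles.
n − c = 57 − 5 = 52; sign = (−1)^52 = +1.
Zolotarev: (2|57) = +1, matching the cycle-count sign.

+1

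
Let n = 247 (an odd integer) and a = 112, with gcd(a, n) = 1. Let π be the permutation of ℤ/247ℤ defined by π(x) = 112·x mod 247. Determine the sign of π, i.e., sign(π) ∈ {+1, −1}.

-1

Start at x=47: 47 → 77 → 226 → 118 → 125 → 168 → 44 → … (one orbit).
Cycle lengths of π_112 on ℤ/247ℤ: [36, 36, 36, 36, 36, 36, 9, 9, 4, 4, 4, 1]; 12 cycles in total.
12 cycles on 247: each ℓ→(−1)^(ℓ−1), product (−1)^235 = -1.
Check: (112/247) = -1 by Zolotarev.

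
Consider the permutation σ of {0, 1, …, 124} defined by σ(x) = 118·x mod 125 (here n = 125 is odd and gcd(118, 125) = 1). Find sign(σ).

-1

Trace 82: π^k(82) = [82, 51, 18, 124, 7, 76, 93] for k=0..6.
Decompose π into cycles: lengths [20, 20, 20, 20, 20, 4, 4, 4, 4, 4, 4, 1] (12 cycles, including the fixed point 0).
With 12 cycles on 125 points, sign = (−1)^{125−12} = -1.
The Jacobi symbol (118|125) = -1 (Zolotarev) agrees.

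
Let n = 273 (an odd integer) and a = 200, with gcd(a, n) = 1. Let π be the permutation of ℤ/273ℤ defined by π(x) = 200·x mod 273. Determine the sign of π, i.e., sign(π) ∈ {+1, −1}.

+1

Orbit of 44 under x↦200x: [44, 64, 242, 79, 239, 25, 86]… (length divides ord_273(200)).
π_200 has 33 disjoint cycles with lengths [12, 12, 12, 12, 12, 12, 12, 12, 12, 12, 12, 12, 12, 12, 12, 12, 12, 12, 6, 6, 4, 4, 4, 4, 4, 4, 4, 4, 4, 3, 3, 2, 1] on {0,…,272}.
sign(π) = (−1)^{n − #cycles} = (−1)^{273−33} = (−1)^240 = +1.
Via Zolotarev, sign(π_{200}) = (200|273) = +1.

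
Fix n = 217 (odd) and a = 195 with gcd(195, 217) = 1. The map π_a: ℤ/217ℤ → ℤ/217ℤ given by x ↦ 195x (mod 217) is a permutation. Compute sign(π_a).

-1

Orbit of 134 under x↦195x: [134, 90, 190, 160, 169, 188, 204]… (length divides ord_217(195)).
Decompose π into cycles: lengths [30, 30, 30, 30, 30, 30, 15, 15, 2, 2, 2, 1] (12 cycles, including the fixed point 0).
217 − 12 = 205 transpositions; sign(π) = (−1)^205 = -1.
Via Zolotarev, sign(π_{195}) = (195|217) = -1.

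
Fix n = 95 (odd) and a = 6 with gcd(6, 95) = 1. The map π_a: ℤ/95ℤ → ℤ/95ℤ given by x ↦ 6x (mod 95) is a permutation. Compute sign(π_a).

Orbit of 1 under x↦6x: [1, 6, 36, 26, 61, 81, 11]… (length divides ord_95(6)).
The orbit structure of x ↦ 6x mod 95: 15 orbits of sizes [9, 9, 9, 9, 9, 9, 9, 9, 9, 9, 1, 1, 1, 1, 1].
With 15 cycles on 95 points, sign = (−1)^{95−15} = +1.
Zolotarev: (6|95) = +1, matching the cycle-count sign.

+1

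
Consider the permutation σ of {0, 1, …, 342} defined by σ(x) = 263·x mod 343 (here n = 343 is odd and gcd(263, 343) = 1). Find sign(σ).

Start at x=116: 116 → 324 → 148 → 165 → 177 → 246 → 214 → … (one orbit).
Cycle type of π: 21×14 + 3×16 + 1; total 31 cycles.
With 31 cycles on 343 points, sign = (−1)^{343−31} = +1.

+1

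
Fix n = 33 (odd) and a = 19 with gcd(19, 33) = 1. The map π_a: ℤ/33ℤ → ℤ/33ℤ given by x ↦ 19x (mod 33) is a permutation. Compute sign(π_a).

-1

Orbit of 19 under x↦19x: [19, 31, 28, 4, 10, 25, 13]… (length divides ord_33(19)).
Decompose π into cycles: lengths [10, 10, 10, 1, 1, 1] (6 cycles, including the fixed point 0).
Σ(ℓ_i−1) = 33−6 = 27; sign = (−1)^27 = -1.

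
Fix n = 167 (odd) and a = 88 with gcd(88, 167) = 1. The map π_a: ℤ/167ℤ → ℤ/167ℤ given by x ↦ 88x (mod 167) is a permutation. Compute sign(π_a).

+1

Trace 42: π^k(42) = [42, 22, 99, 28, 126, 66, 130] for k=0..6.
Decompose π into cycles: lengths [83, 83, 1] (3 cycles, including the fixed point 0).
167 − 3 = 164 transpositions; sign(π) = (−1)^164 = +1.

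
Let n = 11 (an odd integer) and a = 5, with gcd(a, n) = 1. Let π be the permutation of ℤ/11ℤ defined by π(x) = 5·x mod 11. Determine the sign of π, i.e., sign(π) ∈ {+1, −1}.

Trace 3: π^k(3) = [3, 4, 9, 1, 5] for k=0..4.
The orbit structure of x ↦ 5x mod 11: 3 orbits of sizes [5, 5, 1].
n − c = 11 − 3 = 8; sign = (−1)^8 = +1.
Check: (5/11) = +1 by Zolotarev.

+1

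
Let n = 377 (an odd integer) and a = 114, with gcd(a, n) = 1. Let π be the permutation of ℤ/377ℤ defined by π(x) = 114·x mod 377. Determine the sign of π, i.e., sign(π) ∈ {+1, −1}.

-1

Trace 114: π^k(114) = [114, 178, 311, 16, 316, 209, 75] for k=0..6.
The orbit structure of x ↦ 114x mod 377: 8 orbits of sizes [84, 84, 84, 84, 28, 6, 6, 1].
377 − 8 = 369 transpositions; sign(π) = (−1)^369 = -1.
(114|377)_J = -1 (Zolotarev's lemma cross-check).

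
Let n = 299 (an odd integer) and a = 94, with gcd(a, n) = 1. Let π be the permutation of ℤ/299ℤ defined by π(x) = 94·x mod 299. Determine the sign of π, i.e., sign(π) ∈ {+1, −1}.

Orbit of 94 under x↦94x: [94, 165, 261, 16, 9, 248, 289]… (length divides ord_299(94)).
Cycle lengths of π_94 on ℤ/299ℤ: [33, 33, 33, 33, 33, 33, 33, 33, 11, 11, 3, 3, 3, 3, 1]; 15 cycles in total.
sign(π) = (−1)^{n − #cycles} = (−1)^{299−15} = (−1)^284 = +1.

+1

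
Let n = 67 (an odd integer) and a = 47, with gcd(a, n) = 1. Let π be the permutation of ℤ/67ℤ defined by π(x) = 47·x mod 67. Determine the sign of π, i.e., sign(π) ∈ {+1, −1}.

+1

Orbit of 40 under x↦47x: [40, 4, 54, 59, 26, 16, 15]… (length divides ord_67(47)).
The orbit structure of x ↦ 47x mod 67: 3 orbits of sizes [33, 33, 1].
67 − 3 = 64 transpositions; sign(π) = (−1)^64 = +1.
Zolotarev: (47|67) = +1, matching the cycle-count sign.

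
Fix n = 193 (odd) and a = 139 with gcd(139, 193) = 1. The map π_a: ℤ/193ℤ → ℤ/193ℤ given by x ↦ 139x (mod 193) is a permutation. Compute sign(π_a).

+1

Start at x=14: 14 → 16 → 101 → 143 → 191 → 108 → 151 → … (one orbit).
π_139 has 3 disjoint cycles with lengths [96, 96, 1] on {0,…,192}.
3 cycles on 193: each ℓ→(−1)^(ℓ−1), product (−1)^190 = +1.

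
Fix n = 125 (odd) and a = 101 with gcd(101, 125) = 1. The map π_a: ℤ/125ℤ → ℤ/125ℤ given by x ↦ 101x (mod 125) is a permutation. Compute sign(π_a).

Trace 1: π^k(1) = [1, 101, 76, 51, 26] for k=0..4.
Decompose π into cycles: lengths [5, 5, 5, 5, 5, 5, 5, 5, 5, 5, 5, 5, 5, 5, 5, 5, 5, 5, 5, 5, 1, 1, 1, 1, 1, 1, 1, 1, 1, 1, 1, 1, 1, 1, 1, 1, 1, 1, 1, 1, 1, 1, 1, 1, 1] (45 cycles, including the fixed point 0).
With 45 cycles on 125 points, sign = (−1)^{125−45} = +1.

+1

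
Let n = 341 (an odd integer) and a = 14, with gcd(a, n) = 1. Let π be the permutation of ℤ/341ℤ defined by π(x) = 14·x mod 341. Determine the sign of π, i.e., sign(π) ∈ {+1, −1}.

+1

Trace 56: π^k(56) = [56, 102, 64, 214, 268, 1, 14] for k=0..6.
Decompose π into cycles: lengths [15, 15, 15, 15, 15, 15, 15, 15, 15, 15, 15, 15, 15, 15, 15, 15, 15, 15, 15, 15, 15, 15, 5, 5, 1] (25 cycles, including the fixed point 0).
sign(π) = (−1)^{n − #cycles} = (−1)^{341−25} = (−1)^316 = +1.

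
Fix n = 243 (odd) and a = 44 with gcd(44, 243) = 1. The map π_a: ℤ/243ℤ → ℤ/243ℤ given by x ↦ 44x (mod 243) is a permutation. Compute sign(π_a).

-1

Start at x=145: 145 → 62 → 55 → 233 → 46 → 80 → 118 → … (one orbit).
π_44 has 14 disjoint cycles with lengths [54, 54, 54, 18, 18, 18, 6, 6, 6, 2, 2, 2, 2, 1] on {0,…,242}.
n − c = 243 − 14 = 229; sign = (−1)^229 = -1.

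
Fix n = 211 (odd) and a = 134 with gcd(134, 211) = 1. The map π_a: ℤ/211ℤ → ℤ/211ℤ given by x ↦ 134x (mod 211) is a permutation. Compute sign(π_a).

+1

Orbit of 188 under x↦134x: [188, 83, 150, 55, 196, 100, 107]… (length divides ord_211(134)).
Decompose π into cycles: lengths [15, 15, 15, 15, 15, 15, 15, 15, 15, 15, 15, 15, 15, 15, 1] (15 cycles, including the fixed point 0).
sign(π) = (−1)^{n − #cycles} = (−1)^{211−15} = (−1)^196 = +1.
Via Zolotarev, sign(π_{134}) = (134|211) = +1.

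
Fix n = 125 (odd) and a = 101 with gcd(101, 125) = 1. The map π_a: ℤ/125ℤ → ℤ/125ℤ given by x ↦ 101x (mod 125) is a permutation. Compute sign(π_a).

+1

Trace 101: π^k(101) = [101, 76, 51, 26, 1] for k=0..4.
45 cycles of lengths [5, 5, 5, 5, 5, 5, 5, 5, 5, 5, 5, 5, 5, 5, 5, 5, 5, 5, 5, 5, 1, 1, 1, 1, 1, 1, 1, 1, 1, 1, 1, 1, 1, 1, 1, 1, 1, 1, 1, 1, 1, 1, 1, 1, 1].
Σ(ℓ_i−1) = 125−45 = 80; sign = (−1)^80 = +1.
Via Zolotarev, sign(π_{101}) = (101|125) = +1.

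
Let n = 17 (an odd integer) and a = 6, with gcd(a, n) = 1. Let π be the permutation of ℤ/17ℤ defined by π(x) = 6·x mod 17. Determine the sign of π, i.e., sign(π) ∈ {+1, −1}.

Trace 14: π^k(14) = [14, 16, 11, 15, 5, 13, 10] for k=0..6.
Decompose π into cycles: lengths [16, 1] (2 cycles, including the fixed point 0).
n − c = 17 − 2 = 15; sign = (−1)^15 = -1.
(6|17)_J = -1 (Zolotarev's lemma cross-check).

-1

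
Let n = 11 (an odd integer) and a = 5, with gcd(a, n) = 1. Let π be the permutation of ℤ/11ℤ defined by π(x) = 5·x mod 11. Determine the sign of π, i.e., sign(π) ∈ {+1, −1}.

Trace 5: π^k(5) = [5, 3, 4, 9, 1] for k=0..4.
3 cycles of lengths [5, 5, 1].
3 cycles on 11: each ℓ→(−1)^(ℓ−1), product (−1)^8 = +1.

+1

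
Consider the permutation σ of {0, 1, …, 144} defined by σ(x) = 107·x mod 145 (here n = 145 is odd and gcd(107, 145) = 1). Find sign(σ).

Start at x=94: 94 → 53 → 16 → 117 → 49 → 23 → 141 → … (one orbit).
Cycle lengths of π_107 on ℤ/145ℤ: [28, 28, 28, 28, 7, 7, 7, 7, 4, 1]; 10 cycles in total.
With 10 cycles on 145 points, sign = (−1)^{145−10} = -1.
Via Zolotarev, sign(π_{107}) = (107|145) = -1.

-1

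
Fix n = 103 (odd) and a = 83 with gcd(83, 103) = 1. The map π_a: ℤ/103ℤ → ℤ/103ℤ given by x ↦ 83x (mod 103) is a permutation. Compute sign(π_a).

Start at x=25: 25 → 15 → 9 → 26 → 98 → 100 → 60 → … (one orbit).
Cycle type of π: 51×2 + 1; total 3 cycles.
With 3 cycles on 103 points, sign = (−1)^{103−3} = +1.
Check: (83/103) = +1 by Zolotarev.

+1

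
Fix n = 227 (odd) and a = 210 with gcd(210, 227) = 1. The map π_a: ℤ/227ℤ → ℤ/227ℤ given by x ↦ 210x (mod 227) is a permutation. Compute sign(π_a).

Start at x=136: 136 → 185 → 33 → 120 → 3 → 176 → 186 → … (one orbit).
Decompose π into cycles: lengths [113, 113, 1] (3 cycles, including the fixed point 0).
sign(π) = (−1)^{n − #cycles} = (−1)^{227−3} = (−1)^224 = +1.
Check: (210/227) = +1 by Zolotarev.

+1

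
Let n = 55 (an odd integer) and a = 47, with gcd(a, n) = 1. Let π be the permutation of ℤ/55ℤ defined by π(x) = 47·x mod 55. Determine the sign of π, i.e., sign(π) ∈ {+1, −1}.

-1

Orbit of 3 under x↦47x: [3, 31, 27, 4, 23, 36, 42]… (length divides ord_55(47)).
π_47 has 6 disjoint cycles with lengths [20, 20, 5, 5, 4, 1] on {0,…,54}.
sign(π) = (−1)^{n − #cycles} = (−1)^{55−6} = (−1)^49 = -1.
Via Zolotarev, sign(π_{47}) = (47|55) = -1.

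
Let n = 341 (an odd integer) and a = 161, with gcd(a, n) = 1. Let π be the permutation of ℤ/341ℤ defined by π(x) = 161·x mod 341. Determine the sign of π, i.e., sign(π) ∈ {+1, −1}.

Orbit of 6 under x↦161x: [6, 284, 30, 56, 150, 280, 68]… (length divides ord_341(161)).
Cycle type of π: 30×10 + 10 + 6×5 + 1; total 17 cycles.
sign(π) = (−1)^{n − #cycles} = (−1)^{341−17} = (−1)^324 = +1.
Zolotarev: (161|341) = +1, matching the cycle-count sign.

+1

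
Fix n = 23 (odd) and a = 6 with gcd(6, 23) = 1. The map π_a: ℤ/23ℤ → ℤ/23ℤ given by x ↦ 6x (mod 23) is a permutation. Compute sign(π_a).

+1

Start at x=16: 16 → 4 → 1 → 6 → 13 → 9 → 8 → … (one orbit).
3 cycles of lengths [11, 11, 1].
3 cycles on 23: each ℓ→(−1)^(ℓ−1), product (−1)^20 = +1.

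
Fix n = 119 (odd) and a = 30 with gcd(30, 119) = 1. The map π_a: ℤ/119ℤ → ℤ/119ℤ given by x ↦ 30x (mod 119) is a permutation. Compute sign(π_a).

Trace 81: π^k(81) = [81, 50, 72, 18, 64, 16, 4] for k=0..6.
π_30 has 15 disjoint cycles with lengths [12, 12, 12, 12, 12, 12, 12, 12, 4, 4, 4, 4, 3, 3, 1] on {0,…,118}.
15 cycles on 119: each ℓ→(−1)^(ℓ−1), product (−1)^104 = +1.

+1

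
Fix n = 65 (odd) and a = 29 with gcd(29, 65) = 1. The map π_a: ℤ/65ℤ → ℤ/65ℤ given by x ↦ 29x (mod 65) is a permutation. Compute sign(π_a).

+1

Trace 9: π^k(9) = [9, 1, 29, 61, 14, 16] for k=0..5.
Cycle type of π: 6×8 + 3×4 + 2×2 + 1; total 15 cycles.
65 − 15 = 50 transpositions; sign(π) = (−1)^50 = +1.
Zolotarev: (29|65) = +1, matching the cycle-count sign.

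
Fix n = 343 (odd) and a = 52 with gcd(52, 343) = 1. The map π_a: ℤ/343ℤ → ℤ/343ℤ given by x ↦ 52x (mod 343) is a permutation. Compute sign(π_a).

-1

Start at x=279: 279 → 102 → 159 → 36 → 157 → 275 → 237 → … (one orbit).
4 cycles of lengths [294, 42, 6, 1].
343 − 4 = 339 transpositions; sign(π) = (−1)^339 = -1.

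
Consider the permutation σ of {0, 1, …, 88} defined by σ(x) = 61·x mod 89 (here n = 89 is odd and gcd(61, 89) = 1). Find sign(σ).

-1

Start at x=15: 15 → 25 → 12 → 20 → 63 → 16 → 86 → … (one orbit).
The orbit structure of x ↦ 61x mod 89: 2 orbits of sizes [88, 1].
With 2 cycles on 89 points, sign = (−1)^{89−2} = -1.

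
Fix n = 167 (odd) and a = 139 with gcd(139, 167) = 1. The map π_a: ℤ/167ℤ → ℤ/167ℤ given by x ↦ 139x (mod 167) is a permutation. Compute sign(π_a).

Trace 3: π^k(3) = [3, 83, 14, 109, 121, 119, 8] for k=0..6.
Cycle lengths of π_139 on ℤ/167ℤ: [166, 1]; 2 cycles in total.
sign(π) = (−1)^{n − #cycles} = (−1)^{167−2} = (−1)^165 = -1.

-1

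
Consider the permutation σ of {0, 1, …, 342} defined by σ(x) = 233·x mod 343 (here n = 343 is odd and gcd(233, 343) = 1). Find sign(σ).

Trace 274: π^k(274) = [274, 44, 305, 64, 163, 249, 50] for k=0..6.
Decompose π into cycles: lengths [147, 147, 21, 21, 3, 3, 1] (7 cycles, including the fixed point 0).
7 cycles on 343: each ℓ→(−1)^(ℓ−1), product (−1)^336 = +1.
(233|343)_J = +1 (Zolotarev's lemma cross-check).

+1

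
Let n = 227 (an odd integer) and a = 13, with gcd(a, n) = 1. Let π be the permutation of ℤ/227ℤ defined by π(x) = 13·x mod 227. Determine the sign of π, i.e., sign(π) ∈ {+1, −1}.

Start at x=223: 223 → 175 → 5 → 65 → 164 → 89 → 22 → … (one orbit).
Cycle type of π: 226 + 1; total 2 cycles.
2 cycles on 227: each ℓ→(−1)^(ℓ−1), product (−1)^225 = -1.

-1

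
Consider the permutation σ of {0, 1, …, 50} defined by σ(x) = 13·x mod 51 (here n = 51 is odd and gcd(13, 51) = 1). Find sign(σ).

+1

Start at x=13: 13 → 16 → 4 → 1 → 13 (one orbit).
15 cycles of lengths [4, 4, 4, 4, 4, 4, 4, 4, 4, 4, 4, 4, 1, 1, 1].
15 cycles on 51: each ℓ→(−1)^(ℓ−1), product (−1)^36 = +1.
(13|51)_J = +1 (Zolotarev's lemma cross-check).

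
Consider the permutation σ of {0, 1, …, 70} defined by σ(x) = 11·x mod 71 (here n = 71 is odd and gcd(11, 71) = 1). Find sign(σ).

-1

Orbit of 16 under x↦11x: [16, 34, 19, 67, 27, 13, 1]… (length divides ord_71(11)).
Cycle type of π: 70 + 1; total 2 cycles.
71 − 2 = 69 transpositions; sign(π) = (−1)^69 = -1.
(11|71)_J = -1 (Zolotarev's lemma cross-check).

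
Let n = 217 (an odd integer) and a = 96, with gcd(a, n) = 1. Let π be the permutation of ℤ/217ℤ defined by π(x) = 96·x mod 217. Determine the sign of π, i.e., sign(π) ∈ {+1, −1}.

Start at x=100: 100 → 52 → 1 → 96 → 102 → 27 → 205 → … (one orbit).
The orbit structure of x ↦ 96x mod 217: 9 orbits of sizes [30, 30, 30, 30, 30, 30, 30, 6, 1].
sign(π) = (−1)^{n − #cycles} = (−1)^{217−9} = (−1)^208 = +1.
Via Zolotarev, sign(π_{96}) = (96|217) = +1.

+1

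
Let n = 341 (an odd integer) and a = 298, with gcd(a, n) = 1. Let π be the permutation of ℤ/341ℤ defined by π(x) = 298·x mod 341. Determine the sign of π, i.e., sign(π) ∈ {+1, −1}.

+1

Trace 133: π^k(133) = [133, 78, 56, 320, 221, 45, 111] for k=0..6.
Cycle lengths of π_298 on ℤ/341ℤ: [15, 15, 15, 15, 15, 15, 15, 15, 15, 15, 15, 15, 15, 15, 15, 15, 15, 15, 15, 15, 15, 15, 1, 1, 1, 1, 1, 1, 1, 1, 1, 1, 1]; 33 cycles in total.
341 − 33 = 308 transpositions; sign(π) = (−1)^308 = +1.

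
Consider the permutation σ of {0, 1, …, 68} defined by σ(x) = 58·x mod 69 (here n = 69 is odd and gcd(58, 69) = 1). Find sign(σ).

Start at x=58: 58 → 52 → 49 → 13 → 64 → 55 → 16 → … (one orbit).
The orbit structure of x ↦ 58x mod 69: 9 orbits of sizes [11, 11, 11, 11, 11, 11, 1, 1, 1].
With 9 cycles on 69 points, sign = (−1)^{69−9} = +1.

+1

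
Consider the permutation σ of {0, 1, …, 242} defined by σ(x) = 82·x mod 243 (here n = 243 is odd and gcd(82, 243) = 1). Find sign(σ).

Trace 163: π^k(163) = [163, 1, 82] for k=0..2.
Cycle type of π: 3×54 + 1×81; total 135 cycles.
243 − 135 = 108 transpositions; sign(π) = (−1)^108 = +1.

+1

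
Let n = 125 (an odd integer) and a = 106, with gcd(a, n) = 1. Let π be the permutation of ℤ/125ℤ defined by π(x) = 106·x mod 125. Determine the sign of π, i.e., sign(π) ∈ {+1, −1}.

Trace 41: π^k(41) = [41, 96, 51, 31, 36, 66, 121] for k=0..6.
13 cycles of lengths [25, 25, 25, 25, 5, 5, 5, 5, 1, 1, 1, 1, 1].
With 13 cycles on 125 points, sign = (−1)^{125−13} = +1.

+1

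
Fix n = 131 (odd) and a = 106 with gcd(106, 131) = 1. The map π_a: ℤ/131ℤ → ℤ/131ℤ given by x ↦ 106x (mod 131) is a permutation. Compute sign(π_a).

Start at x=121: 121 → 119 → 38 → 98 → 39 → 73 → 9 → … (one orbit).
Cycle lengths of π_106 on ℤ/131ℤ: [130, 1]; 2 cycles in total.
n − c = 131 − 2 = 129; sign = (−1)^129 = -1.
The Jacobi symbol (106|131) = -1 (Zolotarev) agrees.

-1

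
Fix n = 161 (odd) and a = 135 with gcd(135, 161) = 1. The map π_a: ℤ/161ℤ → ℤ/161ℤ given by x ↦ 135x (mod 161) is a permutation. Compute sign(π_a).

Orbit of 9 under x↦135x: [9, 88, 127, 79, 39, 113, 121]… (length divides ord_161(135)).
Cycle lengths of π_135 on ℤ/161ℤ: [66, 66, 22, 3, 3, 1]; 6 cycles in total.
n − c = 161 − 6 = 155; sign = (−1)^155 = -1.

-1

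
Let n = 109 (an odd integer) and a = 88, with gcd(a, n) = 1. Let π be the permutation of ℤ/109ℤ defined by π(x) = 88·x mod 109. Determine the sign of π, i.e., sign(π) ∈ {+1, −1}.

Trace 16: π^k(16) = [16, 100, 80, 64, 73, 102, 38] for k=0..6.
π_88 has 3 disjoint cycles with lengths [54, 54, 1] on {0,…,108}.
109 − 3 = 106 transpositions; sign(π) = (−1)^106 = +1.

+1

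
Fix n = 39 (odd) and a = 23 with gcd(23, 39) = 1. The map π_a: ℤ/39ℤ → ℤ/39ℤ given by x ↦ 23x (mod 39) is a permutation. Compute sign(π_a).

Start at x=1: 1 → 23 → 22 → 38 → 16 → 17 → 1 (one orbit).
Cycle lengths of π_23 on ℤ/39ℤ: [6, 6, 6, 6, 6, 6, 2, 1]; 8 cycles in total.
Σ(ℓ_i−1) = 39−8 = 31; sign = (−1)^31 = -1.
Via Zolotarev, sign(π_{23}) = (23|39) = -1.

-1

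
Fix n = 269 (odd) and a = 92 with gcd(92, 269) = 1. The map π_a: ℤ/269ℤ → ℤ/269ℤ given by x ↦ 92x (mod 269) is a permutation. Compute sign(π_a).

Orbit of 36 under x↦92x: [36, 84, 196, 9, 21, 49, 204]… (length divides ord_269(92)).
3 cycles of lengths [134, 134, 1].
Σ(ℓ_i−1) = 269−3 = 266; sign = (−1)^266 = +1.
The Jacobi symbol (92|269) = +1 (Zolotarev) agrees.

+1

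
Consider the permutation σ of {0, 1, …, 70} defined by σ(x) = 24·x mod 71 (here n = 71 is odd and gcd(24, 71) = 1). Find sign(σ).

+1

Start at x=3: 3 → 1 → 24 → 8 → 50 → 64 → 45 → … (one orbit).
The orbit structure of x ↦ 24x mod 71: 3 orbits of sizes [35, 35, 1].
n − c = 71 − 3 = 68; sign = (−1)^68 = +1.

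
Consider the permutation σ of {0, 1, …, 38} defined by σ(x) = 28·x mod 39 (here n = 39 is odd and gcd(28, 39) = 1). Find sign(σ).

-1

Start at x=34: 34 → 16 → 19 → 25 → 37 → 22 → 31 → … (one orbit).
6 cycles of lengths [12, 12, 12, 1, 1, 1].
Σ(ℓ_i−1) = 39−6 = 33; sign = (−1)^33 = -1.
(28|39)_J = -1 (Zolotarev's lemma cross-check).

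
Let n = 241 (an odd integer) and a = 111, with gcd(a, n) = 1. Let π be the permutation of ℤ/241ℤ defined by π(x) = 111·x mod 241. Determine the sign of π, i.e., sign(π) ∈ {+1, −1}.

-1

Orbit of 211 under x↦111x: [211, 44, 64, 115, 233, 76, 1]… (length divides ord_241(111)).
Cycle type of π: 16×15 + 1; total 16 cycles.
n − c = 241 − 16 = 225; sign = (−1)^225 = -1.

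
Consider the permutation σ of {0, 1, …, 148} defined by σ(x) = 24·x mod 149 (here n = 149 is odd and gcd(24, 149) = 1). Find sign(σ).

+1

Trace 35: π^k(35) = [35, 95, 45, 37, 143, 5, 120] for k=0..6.
Cycle type of π: 74×2 + 1; total 3 cycles.
sign(π) = (−1)^{n − #cycles} = (−1)^{149−3} = (−1)^146 = +1.
The Jacobi symbol (24|149) = +1 (Zolotarev) agrees.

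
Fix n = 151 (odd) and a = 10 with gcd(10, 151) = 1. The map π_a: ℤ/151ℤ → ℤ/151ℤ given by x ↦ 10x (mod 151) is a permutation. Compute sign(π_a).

+1

Start at x=99: 99 → 84 → 85 → 95 → 44 → 138 → 21 → … (one orbit).
Cycle type of π: 75×2 + 1; total 3 cycles.
151 − 3 = 148 transpositions; sign(π) = (−1)^148 = +1.
Via Zolotarev, sign(π_{10}) = (10|151) = +1.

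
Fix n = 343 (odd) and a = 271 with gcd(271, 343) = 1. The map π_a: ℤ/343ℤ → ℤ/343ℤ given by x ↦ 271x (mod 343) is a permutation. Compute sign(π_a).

-1

Trace 57: π^k(57) = [57, 12, 165, 125, 261, 73, 232] for k=0..6.
Cycle type of π: 294 + 42 + 6 + 1; total 4 cycles.
Σ(ℓ_i−1) = 343−4 = 339; sign = (−1)^339 = -1.
Zolotarev: (271|343) = -1, matching the cycle-count sign.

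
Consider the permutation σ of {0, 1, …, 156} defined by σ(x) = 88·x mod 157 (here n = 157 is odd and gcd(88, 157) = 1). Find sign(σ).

Trace 135: π^k(135) = [135, 105, 134, 17, 83, 82, 151] for k=0..6.
Cycle type of π: 156 + 1; total 2 cycles.
Σ(ℓ_i−1) = 157−2 = 155; sign = (−1)^155 = -1.
The Jacobi symbol (88|157) = -1 (Zolotarev) agrees.

-1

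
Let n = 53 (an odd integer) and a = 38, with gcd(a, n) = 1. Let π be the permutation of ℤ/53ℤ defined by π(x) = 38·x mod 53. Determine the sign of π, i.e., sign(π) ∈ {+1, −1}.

+1

Orbit of 52 under x↦38x: [52, 15, 40, 36, 43, 44, 29]… (length divides ord_53(38)).
The orbit structure of x ↦ 38x mod 53: 3 orbits of sizes [26, 26, 1].
n − c = 53 − 3 = 50; sign = (−1)^50 = +1.
Via Zolotarev, sign(π_{38}) = (38|53) = +1.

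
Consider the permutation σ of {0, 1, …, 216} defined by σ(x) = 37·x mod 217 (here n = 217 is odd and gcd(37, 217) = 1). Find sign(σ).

Trace 149: π^k(149) = [149, 88, 1, 37, 67, 92] for k=0..5.
38 cycles of lengths [6, 6, 6, 6, 6, 6, 6, 6, 6, 6, 6, 6, 6, 6, 6, 6, 6, 6, 6, 6, 6, 6, 6, 6, 6, 6, 6, 6, 6, 6, 6, 6, 6, 6, 6, 3, 3, 1].
38 cycles on 217: each ℓ→(−1)^(ℓ−1), product (−1)^179 = -1.

-1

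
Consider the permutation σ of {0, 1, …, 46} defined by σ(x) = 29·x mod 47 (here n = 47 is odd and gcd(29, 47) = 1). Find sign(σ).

Trace 22: π^k(22) = [22, 27, 31, 6, 33, 17, 23] for k=0..6.
2 cycles of lengths [46, 1].
With 2 cycles on 47 points, sign = (−1)^{47−2} = -1.
The Jacobi symbol (29|47) = -1 (Zolotarev) agrees.

-1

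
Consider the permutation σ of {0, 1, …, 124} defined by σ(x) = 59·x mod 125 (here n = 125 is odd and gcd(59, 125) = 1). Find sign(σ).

Orbit of 59 under x↦59x: [59, 106, 4, 111, 49, 16, 69]… (length divides ord_125(59)).
π_59 has 7 disjoint cycles with lengths [50, 50, 10, 10, 2, 2, 1] on {0,…,124}.
n − c = 125 − 7 = 118; sign = (−1)^118 = +1.
(59|125)_J = +1 (Zolotarev's lemma cross-check).

+1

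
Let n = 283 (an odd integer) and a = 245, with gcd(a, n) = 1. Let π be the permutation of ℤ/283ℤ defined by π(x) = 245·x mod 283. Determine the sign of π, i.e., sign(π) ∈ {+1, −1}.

-1

Orbit of 116 under x↦245x: [116, 120, 251, 84, 204, 172, 256]… (length divides ord_283(245)).
4 cycles of lengths [94, 94, 94, 1].
sign(π) = (−1)^{n − #cycles} = (−1)^{283−4} = (−1)^279 = -1.
Check: (245/283) = -1 by Zolotarev.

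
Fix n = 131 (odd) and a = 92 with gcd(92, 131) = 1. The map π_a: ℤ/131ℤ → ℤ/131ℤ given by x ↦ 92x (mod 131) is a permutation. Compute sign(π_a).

-1

Trace 24: π^k(24) = [24, 112, 86, 52, 68, 99, 69] for k=0..6.
The orbit structure of x ↦ 92x mod 131: 6 orbits of sizes [26, 26, 26, 26, 26, 1].
Σ(ℓ_i−1) = 131−6 = 125; sign = (−1)^125 = -1.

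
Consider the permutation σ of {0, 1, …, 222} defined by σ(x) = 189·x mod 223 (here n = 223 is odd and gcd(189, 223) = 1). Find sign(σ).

Start at x=195: 195 → 60 → 190 → 7 → 208 → 64 → 54 → … (one orbit).
Cycle type of π: 74×3 + 1; total 4 cycles.
sign(π) = (−1)^{n − #cycles} = (−1)^{223−4} = (−1)^219 = -1.
(189|223)_J = -1 (Zolotarev's lemma cross-check).

-1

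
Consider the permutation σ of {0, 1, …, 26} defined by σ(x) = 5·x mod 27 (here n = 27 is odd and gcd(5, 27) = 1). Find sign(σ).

Orbit of 5 under x↦5x: [5, 25, 17, 4, 20, 19, 14]… (length divides ord_27(5)).
Decompose π into cycles: lengths [18, 6, 2, 1] (4 cycles, including the fixed point 0).
27 − 4 = 23 transpositions; sign(π) = (−1)^23 = -1.
Via Zolotarev, sign(π_{5}) = (5|27) = -1.

-1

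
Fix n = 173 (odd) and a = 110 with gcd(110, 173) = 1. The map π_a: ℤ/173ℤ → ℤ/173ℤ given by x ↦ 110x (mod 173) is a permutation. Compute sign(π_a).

-1

Start at x=78: 78 → 103 → 85 → 8 → 15 → 93 → 23 → … (one orbit).
Decompose π into cycles: lengths [172, 1] (2 cycles, including the fixed point 0).
n − c = 173 − 2 = 171; sign = (−1)^171 = -1.
Check: (110/173) = -1 by Zolotarev.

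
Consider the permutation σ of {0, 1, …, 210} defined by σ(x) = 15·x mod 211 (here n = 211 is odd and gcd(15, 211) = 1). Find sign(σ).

Orbit of 210 under x↦15x: [210, 196, 197, 1, 15, 14]… (length divides ord_211(15)).
Cycle type of π: 6×35 + 1; total 36 cycles.
211 − 36 = 175 transpositions; sign(π) = (−1)^175 = -1.

-1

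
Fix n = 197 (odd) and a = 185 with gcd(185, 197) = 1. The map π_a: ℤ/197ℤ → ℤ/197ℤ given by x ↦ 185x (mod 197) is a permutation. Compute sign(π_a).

-1

Orbit of 103 under x↦185x: [103, 143, 57, 104, 131, 4, 149]… (length divides ord_197(185)).
Cycle type of π: 196 + 1; total 2 cycles.
Σ(ℓ_i−1) = 197−2 = 195; sign = (−1)^195 = -1.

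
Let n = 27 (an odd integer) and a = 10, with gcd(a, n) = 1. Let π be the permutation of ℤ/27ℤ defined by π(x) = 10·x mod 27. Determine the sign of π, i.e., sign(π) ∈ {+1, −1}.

Trace 19: π^k(19) = [19, 1, 10] for k=0..2.
The orbit structure of x ↦ 10x mod 27: 15 orbits of sizes [3, 3, 3, 3, 3, 3, 1, 1, 1, 1, 1, 1, 1, 1, 1].
27 − 15 = 12 transpositions; sign(π) = (−1)^12 = +1.

+1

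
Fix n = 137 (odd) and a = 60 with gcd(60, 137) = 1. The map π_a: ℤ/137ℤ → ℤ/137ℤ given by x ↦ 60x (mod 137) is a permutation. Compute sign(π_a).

Start at x=88: 88 → 74 → 56 → 72 → 73 → 133 → 34 → … (one orbit).
The orbit structure of x ↦ 60x mod 137: 9 orbits of sizes [17, 17, 17, 17, 17, 17, 17, 17, 1].
137 − 9 = 128 transpositions; sign(π) = (−1)^128 = +1.
(60|137)_J = +1 (Zolotarev's lemma cross-check).

+1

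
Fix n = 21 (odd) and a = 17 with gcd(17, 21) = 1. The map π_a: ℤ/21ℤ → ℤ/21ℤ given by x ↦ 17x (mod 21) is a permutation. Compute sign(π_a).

+1

Orbit of 4 under x↦17x: [4, 5, 1, 17, 16, 20]… (length divides ord_21(17)).
Decompose π into cycles: lengths [6, 6, 6, 2, 1] (5 cycles, including the fixed point 0).
5 cycles on 21: each ℓ→(−1)^(ℓ−1), product (−1)^16 = +1.
Zolotarev: (17|21) = +1, matching the cycle-count sign.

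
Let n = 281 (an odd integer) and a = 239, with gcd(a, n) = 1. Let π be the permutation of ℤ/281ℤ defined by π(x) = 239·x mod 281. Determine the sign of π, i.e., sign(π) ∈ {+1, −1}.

-1

Orbit of 123 under x↦239x: [123, 173, 40, 6, 29, 187, 14]… (length divides ord_281(239)).
2 cycles of lengths [280, 1].
Σ(ℓ_i−1) = 281−2 = 279; sign = (−1)^279 = -1.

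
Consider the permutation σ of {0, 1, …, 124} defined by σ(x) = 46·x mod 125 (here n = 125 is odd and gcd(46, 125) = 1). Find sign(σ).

+1

Orbit of 1 under x↦46x: [1, 46, 116, 86, 81, 101, 21]… (length divides ord_125(46)).
The orbit structure of x ↦ 46x mod 125: 13 orbits of sizes [25, 25, 25, 25, 5, 5, 5, 5, 1, 1, 1, 1, 1].
sign(π) = (−1)^{n − #cycles} = (−1)^{125−13} = (−1)^112 = +1.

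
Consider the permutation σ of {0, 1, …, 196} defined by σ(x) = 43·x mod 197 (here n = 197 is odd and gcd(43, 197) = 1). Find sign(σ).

+1

Orbit of 163 under x↦43x: [163, 114, 174, 193, 25, 90, 127]… (length divides ord_197(43)).
Decompose π into cycles: lengths [98, 98, 1] (3 cycles, including the fixed point 0).
sign(π) = (−1)^{n − #cycles} = (−1)^{197−3} = (−1)^194 = +1.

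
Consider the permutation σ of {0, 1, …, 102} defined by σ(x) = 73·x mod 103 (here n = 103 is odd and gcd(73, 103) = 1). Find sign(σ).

-1

Start at x=42: 42 → 79 → 102 → 30 → 27 → 14 → 95 → … (one orbit).
The orbit structure of x ↦ 73x mod 103: 4 orbits of sizes [34, 34, 34, 1].
sign(π) = (−1)^{n − #cycles} = (−1)^{103−4} = (−1)^99 = -1.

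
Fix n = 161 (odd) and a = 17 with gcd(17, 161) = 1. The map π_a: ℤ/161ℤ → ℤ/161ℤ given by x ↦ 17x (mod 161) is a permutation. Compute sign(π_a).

+1

Trace 136: π^k(136) = [136, 58, 20, 18, 145, 50, 45] for k=0..6.
Decompose π into cycles: lengths [66, 66, 22, 6, 1] (5 cycles, including the fixed point 0).
5 cycles on 161: each ℓ→(−1)^(ℓ−1), product (−1)^156 = +1.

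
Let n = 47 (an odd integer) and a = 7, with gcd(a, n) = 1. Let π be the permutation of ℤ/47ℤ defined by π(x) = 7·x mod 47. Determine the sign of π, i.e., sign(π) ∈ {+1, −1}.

Trace 6: π^k(6) = [6, 42, 12, 37, 24, 27, 1] for k=0..6.
Cycle type of π: 23×2 + 1; total 3 cycles.
sign(π) = (−1)^{n − #cycles} = (−1)^{47−3} = (−1)^44 = +1.
Zolotarev: (7|47) = +1, matching the cycle-count sign.

+1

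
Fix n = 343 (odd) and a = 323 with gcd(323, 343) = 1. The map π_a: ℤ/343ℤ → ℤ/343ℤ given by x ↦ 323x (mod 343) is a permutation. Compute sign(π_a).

Trace 155: π^k(155) = [155, 330, 260, 288, 71, 295, 274] for k=0..6.
Cycle lengths of π_323 on ℤ/343ℤ: [49, 49, 49, 49, 49, 49, 7, 7, 7, 7, 7, 7, 1, 1, 1, 1, 1, 1, 1]; 19 cycles in total.
343 − 19 = 324 transpositions; sign(π) = (−1)^324 = +1.
Check: (323/343) = +1 by Zolotarev.

+1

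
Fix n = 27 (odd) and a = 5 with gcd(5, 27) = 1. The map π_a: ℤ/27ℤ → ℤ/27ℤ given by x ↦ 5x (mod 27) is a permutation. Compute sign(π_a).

Start at x=20: 20 → 19 → 14 → 16 → 26 → 22 → 2 → … (one orbit).
The orbit structure of x ↦ 5x mod 27: 4 orbits of sizes [18, 6, 2, 1].
With 4 cycles on 27 points, sign = (−1)^{27−4} = -1.
The Jacobi symbol (5|27) = -1 (Zolotarev) agrees.

-1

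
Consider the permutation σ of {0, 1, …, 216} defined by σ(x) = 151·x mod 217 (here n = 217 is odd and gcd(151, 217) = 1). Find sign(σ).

Orbit of 29 under x↦151x: [29, 39, 30, 190, 46, 2, 85]… (length divides ord_217(151)).
12 cycles of lengths [30, 30, 30, 30, 30, 30, 10, 10, 10, 3, 3, 1].
12 cycles on 217: each ℓ→(−1)^(ℓ−1), product (−1)^205 = -1.

-1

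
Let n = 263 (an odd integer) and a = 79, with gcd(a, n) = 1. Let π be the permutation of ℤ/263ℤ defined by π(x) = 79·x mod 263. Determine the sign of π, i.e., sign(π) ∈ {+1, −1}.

-1

Orbit of 217 under x↦79x: [217, 48, 110, 11, 80, 8, 106]… (length divides ord_263(79)).
Decompose π into cycles: lengths [262, 1] (2 cycles, including the fixed point 0).
n − c = 263 − 2 = 261; sign = (−1)^261 = -1.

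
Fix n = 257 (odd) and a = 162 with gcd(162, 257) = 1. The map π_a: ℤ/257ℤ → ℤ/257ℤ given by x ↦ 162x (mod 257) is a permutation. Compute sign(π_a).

+1

Orbit of 34 under x↦162x: [34, 111, 249, 246, 17, 184, 253]… (length divides ord_257(162)).
The orbit structure of x ↦ 162x mod 257: 5 orbits of sizes [64, 64, 64, 64, 1].
257 − 5 = 252 transpositions; sign(π) = (−1)^252 = +1.
The Jacobi symbol (162|257) = +1 (Zolotarev) agrees.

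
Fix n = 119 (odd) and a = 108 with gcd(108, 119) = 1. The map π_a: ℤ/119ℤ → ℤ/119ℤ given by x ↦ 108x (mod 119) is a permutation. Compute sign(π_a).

Start at x=93: 93 → 48 → 67 → 96 → 15 → 73 → 30 → … (one orbit).
Cycle type of π: 48×2 + 16 + 6 + 1; total 5 cycles.
n − c = 119 − 5 = 114; sign = (−1)^114 = +1.

+1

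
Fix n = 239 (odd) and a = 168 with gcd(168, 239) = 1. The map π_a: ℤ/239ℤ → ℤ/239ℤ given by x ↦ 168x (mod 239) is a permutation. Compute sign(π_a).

Orbit of 111 under x↦168x: [111, 6, 52, 132, 188, 36, 73]… (length divides ord_239(168)).
π_168 has 8 disjoint cycles with lengths [34, 34, 34, 34, 34, 34, 34, 1] on {0,…,238}.
n − c = 239 − 8 = 231; sign = (−1)^231 = -1.
Check: (168/239) = -1 by Zolotarev.

-1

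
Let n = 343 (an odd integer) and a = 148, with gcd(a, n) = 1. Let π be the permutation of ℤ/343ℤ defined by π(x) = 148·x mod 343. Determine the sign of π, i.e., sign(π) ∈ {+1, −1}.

Start at x=148: 148 → 295 → 99 → 246 → 50 → 197 → 1 → 148 (one orbit).
Decompose π into cycles: lengths [7, 7, 7, 7, 7, 7, 7, 7, 7, 7, 7, 7, 7, 7, 7, 7, 7, 7, 7, 7, 7, 7, 7, 7, 7, 7, 7, 7, 7, 7, 7, 7, 7, 7, 7, 7, 7, 7, 7, 7, 7, 7, 1, 1, 1, 1, 1, 1, 1, 1, 1, 1, 1, 1, 1, 1, 1, 1, 1, 1, 1, 1, 1, 1, 1, 1, 1, 1, 1, 1, 1, 1, 1, 1, 1, 1, 1, 1, 1, 1, 1, 1, 1, 1, 1, 1, 1, 1, 1, 1, 1] (91 cycles, including the fixed point 0).
With 91 cycles on 343 points, sign = (−1)^{343−91} = +1.
The Jacobi symbol (148|343) = +1 (Zolotarev) agrees.

+1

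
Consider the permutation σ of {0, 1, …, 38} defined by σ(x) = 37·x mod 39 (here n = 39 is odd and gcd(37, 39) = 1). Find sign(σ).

Start at x=7: 7 → 25 → 28 → 22 → 34 → 10 → 19 → … (one orbit).
Cycle lengths of π_37 on ℤ/39ℤ: [12, 12, 12, 1, 1, 1]; 6 cycles in total.
39 − 6 = 33 transpositions; sign(π) = (−1)^33 = -1.

-1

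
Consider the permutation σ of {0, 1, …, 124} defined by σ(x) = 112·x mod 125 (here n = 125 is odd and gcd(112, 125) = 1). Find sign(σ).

-1

Trace 48: π^k(48) = [48, 1, 112, 44, 53, 61, 82] for k=0..6.
The orbit structure of x ↦ 112x mod 125: 4 orbits of sizes [100, 20, 4, 1].
125 − 4 = 121 transpositions; sign(π) = (−1)^121 = -1.
Check: (112/125) = -1 by Zolotarev.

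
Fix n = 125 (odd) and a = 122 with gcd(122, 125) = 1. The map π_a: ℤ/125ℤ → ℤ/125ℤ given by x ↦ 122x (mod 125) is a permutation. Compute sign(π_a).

-1

Start at x=91: 91 → 102 → 69 → 43 → 121 → 12 → 89 → … (one orbit).
4 cycles of lengths [100, 20, 4, 1].
4 cycles on 125: each ℓ→(−1)^(ℓ−1), product (−1)^121 = -1.
Check: (122/125) = -1 by Zolotarev.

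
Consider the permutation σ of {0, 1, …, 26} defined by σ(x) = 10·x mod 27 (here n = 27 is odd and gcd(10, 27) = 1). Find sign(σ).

+1

Trace 10: π^k(10) = [10, 19, 1] for k=0..2.
π_10 has 15 disjoint cycles with lengths [3, 3, 3, 3, 3, 3, 1, 1, 1, 1, 1, 1, 1, 1, 1] on {0,…,26}.
15 cycles on 27: each ℓ→(−1)^(ℓ−1), product (−1)^12 = +1.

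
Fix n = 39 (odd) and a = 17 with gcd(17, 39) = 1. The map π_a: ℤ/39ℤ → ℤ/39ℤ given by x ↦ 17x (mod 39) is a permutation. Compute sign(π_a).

-1

Trace 23: π^k(23) = [23, 1, 17, 16, 38, 22] for k=0..5.
Decompose π into cycles: lengths [6, 6, 6, 6, 6, 6, 2, 1] (8 cycles, including the fixed point 0).
Σ(ℓ_i−1) = 39−8 = 31; sign = (−1)^31 = -1.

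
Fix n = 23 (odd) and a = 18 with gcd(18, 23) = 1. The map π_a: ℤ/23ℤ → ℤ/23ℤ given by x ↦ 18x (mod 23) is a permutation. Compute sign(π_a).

Start at x=12: 12 → 9 → 1 → 18 → 2 → 13 → 4 → … (one orbit).
Cycle type of π: 11×2 + 1; total 3 cycles.
sign(π) = (−1)^{n − #cycles} = (−1)^{23−3} = (−1)^20 = +1.
(18|23)_J = +1 (Zolotarev's lemma cross-check).

+1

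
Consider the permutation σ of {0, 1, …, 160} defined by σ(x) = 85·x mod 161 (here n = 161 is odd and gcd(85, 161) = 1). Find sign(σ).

Start at x=85: 85 → 141 → 71 → 78 → 29 → 50 → 64 → … (one orbit).
Cycle lengths of π_85 on ℤ/161ℤ: [11, 11, 11, 11, 11, 11, 11, 11, 11, 11, 11, 11, 11, 11, 1, 1, 1, 1, 1, 1, 1]; 21 cycles in total.
n − c = 161 − 21 = 140; sign = (−1)^140 = +1.
Via Zolotarev, sign(π_{85}) = (85|161) = +1.

+1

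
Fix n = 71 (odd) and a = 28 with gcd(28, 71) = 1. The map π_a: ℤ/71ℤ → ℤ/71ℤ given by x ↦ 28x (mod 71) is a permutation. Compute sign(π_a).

-1

Orbit of 65 under x↦28x: [65, 45, 53, 64, 17, 50, 51]… (length divides ord_71(28)).
Decompose π into cycles: lengths [70, 1] (2 cycles, including the fixed point 0).
With 2 cycles on 71 points, sign = (−1)^{71−2} = -1.
Zolotarev: (28|71) = -1, matching the cycle-count sign.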